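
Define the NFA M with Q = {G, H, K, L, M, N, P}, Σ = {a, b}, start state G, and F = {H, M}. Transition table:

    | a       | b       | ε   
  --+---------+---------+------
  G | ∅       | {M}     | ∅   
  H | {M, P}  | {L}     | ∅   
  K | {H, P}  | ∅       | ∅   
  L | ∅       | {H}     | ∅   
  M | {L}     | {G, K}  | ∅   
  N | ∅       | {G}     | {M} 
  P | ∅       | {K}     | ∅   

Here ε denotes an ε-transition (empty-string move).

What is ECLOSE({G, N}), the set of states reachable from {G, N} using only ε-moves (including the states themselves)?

Begin with {G, N}.
ε-move N → M; add M.

{G, M, N}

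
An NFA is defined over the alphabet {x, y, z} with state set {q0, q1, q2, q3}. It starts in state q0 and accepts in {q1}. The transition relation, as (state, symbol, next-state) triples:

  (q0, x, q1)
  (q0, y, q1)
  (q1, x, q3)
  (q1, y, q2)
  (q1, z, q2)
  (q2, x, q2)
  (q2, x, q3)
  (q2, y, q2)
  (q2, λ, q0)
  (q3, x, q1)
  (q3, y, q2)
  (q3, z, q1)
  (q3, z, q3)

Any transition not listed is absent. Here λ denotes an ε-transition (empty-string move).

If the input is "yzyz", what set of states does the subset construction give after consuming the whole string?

Start in {q0}.
Read 'y': {q0} → {q1}.
Read 'z': {q1} → {q0, q2}.
Read 'y': {q0, q2} → {q0, q1, q2}.
Read 'z': {q0, q1, q2} → {q0, q2}.

{q0, q2}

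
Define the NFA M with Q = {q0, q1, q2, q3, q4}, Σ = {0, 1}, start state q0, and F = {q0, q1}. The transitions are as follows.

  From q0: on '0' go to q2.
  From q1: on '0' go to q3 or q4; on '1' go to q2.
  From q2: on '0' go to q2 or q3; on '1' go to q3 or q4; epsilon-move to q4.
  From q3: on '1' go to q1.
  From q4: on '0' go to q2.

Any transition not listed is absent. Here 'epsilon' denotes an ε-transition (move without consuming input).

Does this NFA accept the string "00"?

No

Start in {q0}.
Read '0': {q0} → {q2, q4}.
Read '0': {q2, q4} → {q2, q3, q4}.
The final set {q2, q3, q4} contains no accepting state.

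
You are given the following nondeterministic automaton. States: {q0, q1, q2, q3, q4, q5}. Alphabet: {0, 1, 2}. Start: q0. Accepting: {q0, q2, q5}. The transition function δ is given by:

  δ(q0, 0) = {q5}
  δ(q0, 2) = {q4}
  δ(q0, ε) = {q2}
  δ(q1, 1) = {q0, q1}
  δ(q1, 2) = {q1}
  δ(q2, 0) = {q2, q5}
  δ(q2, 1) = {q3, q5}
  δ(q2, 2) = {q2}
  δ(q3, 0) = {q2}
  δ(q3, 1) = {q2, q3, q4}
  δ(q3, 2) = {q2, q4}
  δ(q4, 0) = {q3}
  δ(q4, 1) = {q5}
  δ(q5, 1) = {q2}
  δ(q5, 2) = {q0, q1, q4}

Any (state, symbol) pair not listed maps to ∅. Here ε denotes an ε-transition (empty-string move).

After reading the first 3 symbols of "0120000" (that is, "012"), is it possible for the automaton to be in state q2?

Start: ε-closure({q0}) = {q0, q2}.
Read '0': q0→{q5}, q2→{q2, q5}; now {q2, q5}.
Read '1': q2→{q3, q5}, q5→{q2}; now {q2, q3, q5}.
Read '2': q2→{q2}, q3→{q2, q4}, q5→{q0, q1, q4}; now {q0, q1, q2, q4}.
State q2 is in {q0, q1, q2, q4}.

Yes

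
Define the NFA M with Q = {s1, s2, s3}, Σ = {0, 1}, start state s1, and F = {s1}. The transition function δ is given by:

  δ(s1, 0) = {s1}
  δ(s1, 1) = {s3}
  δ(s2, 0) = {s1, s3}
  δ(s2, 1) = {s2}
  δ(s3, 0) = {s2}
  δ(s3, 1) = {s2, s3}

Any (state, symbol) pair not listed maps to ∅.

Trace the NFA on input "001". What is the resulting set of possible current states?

{s3}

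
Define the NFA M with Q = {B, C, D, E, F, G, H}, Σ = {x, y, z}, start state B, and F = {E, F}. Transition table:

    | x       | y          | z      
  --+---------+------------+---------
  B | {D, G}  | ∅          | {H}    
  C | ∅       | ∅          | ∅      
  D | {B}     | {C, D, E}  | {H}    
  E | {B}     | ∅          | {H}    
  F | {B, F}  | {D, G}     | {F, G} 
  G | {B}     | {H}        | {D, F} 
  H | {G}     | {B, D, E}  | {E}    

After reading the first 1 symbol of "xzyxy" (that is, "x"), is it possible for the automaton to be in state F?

Start in {B}.
Read 'x': B→{D, G}; now {D, G}.
State F is not in {D, G}.

No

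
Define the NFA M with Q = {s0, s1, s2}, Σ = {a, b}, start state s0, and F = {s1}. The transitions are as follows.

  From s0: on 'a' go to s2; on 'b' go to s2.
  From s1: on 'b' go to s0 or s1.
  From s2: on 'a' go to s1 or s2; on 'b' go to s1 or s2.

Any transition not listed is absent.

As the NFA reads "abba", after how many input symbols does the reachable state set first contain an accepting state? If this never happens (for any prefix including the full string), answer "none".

2

Start in {s0}.
Read 'a': {s0} → {s2}.
Read 'b': {s2} → {s1, s2}.
None of the earlier sets intersect F, but {s1, s2} does.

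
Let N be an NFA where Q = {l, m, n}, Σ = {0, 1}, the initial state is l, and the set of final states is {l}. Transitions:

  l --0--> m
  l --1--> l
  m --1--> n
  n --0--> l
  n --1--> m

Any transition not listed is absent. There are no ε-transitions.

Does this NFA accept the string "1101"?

No

Start in {l}.
Read '1': {l} → {l}.
Read '1': {l} → {l}.
Read '0': {l} → {m}.
Read '1': {m} → {n}.
The final set {n} contains no accepting state.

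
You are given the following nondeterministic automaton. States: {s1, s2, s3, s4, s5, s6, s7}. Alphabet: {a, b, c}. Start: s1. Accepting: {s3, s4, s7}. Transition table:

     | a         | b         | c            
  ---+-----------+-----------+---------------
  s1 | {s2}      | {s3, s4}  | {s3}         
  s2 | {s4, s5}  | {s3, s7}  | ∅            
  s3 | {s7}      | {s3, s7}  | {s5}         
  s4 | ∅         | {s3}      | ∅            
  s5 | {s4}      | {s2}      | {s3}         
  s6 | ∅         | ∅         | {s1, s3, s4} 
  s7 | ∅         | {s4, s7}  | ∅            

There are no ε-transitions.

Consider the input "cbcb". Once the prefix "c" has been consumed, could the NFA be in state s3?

Start in {s1}.
Read 'c': s1→{s3}; now {s3}.
State s3 is in {s3}.

Yes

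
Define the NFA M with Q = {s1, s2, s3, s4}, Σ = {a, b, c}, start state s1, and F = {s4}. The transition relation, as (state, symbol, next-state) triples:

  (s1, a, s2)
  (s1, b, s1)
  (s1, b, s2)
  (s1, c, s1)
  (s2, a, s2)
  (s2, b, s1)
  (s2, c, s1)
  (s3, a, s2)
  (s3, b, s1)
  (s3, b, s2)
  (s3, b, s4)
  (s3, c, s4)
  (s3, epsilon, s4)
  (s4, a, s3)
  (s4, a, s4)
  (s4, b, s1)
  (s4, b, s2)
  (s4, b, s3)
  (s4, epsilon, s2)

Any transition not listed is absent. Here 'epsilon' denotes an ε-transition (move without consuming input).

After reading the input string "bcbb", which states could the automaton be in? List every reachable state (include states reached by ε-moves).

{s1, s2}

Start in {s1}.
Read 'b': {s1} → {s1, s2}.
Read 'c': {s1, s2} → {s1}.
Read 'b': {s1} → {s1, s2}.
Read 'b': {s1, s2} → {s1, s2}.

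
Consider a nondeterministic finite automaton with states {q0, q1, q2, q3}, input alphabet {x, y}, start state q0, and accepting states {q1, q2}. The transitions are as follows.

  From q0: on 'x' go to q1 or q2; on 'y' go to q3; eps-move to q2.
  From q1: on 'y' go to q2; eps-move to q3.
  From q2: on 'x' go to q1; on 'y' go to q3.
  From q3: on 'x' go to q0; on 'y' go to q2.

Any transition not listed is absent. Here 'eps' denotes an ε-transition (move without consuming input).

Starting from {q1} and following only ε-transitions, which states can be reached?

{q1, q3}

Begin with {q1}.
ε-move q1 → q3; add q3.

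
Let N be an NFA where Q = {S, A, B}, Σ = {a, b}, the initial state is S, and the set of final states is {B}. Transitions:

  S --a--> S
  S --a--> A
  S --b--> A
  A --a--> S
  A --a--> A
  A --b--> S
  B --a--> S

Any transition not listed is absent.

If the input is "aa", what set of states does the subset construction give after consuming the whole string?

Start in {S}.
Read 'a': {S} → {S, A}.
Read 'a': {S, A} → {S, A}.

{S, A}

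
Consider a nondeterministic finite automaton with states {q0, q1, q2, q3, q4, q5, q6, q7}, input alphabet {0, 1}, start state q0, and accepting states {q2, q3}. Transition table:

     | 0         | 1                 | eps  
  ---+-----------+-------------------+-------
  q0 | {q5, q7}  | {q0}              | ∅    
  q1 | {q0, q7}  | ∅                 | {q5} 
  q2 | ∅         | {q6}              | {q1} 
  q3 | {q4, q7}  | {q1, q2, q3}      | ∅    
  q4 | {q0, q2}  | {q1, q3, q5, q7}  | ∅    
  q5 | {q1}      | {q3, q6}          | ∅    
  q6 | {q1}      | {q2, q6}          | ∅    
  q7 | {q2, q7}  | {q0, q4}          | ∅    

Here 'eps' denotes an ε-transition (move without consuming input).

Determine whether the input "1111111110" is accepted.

No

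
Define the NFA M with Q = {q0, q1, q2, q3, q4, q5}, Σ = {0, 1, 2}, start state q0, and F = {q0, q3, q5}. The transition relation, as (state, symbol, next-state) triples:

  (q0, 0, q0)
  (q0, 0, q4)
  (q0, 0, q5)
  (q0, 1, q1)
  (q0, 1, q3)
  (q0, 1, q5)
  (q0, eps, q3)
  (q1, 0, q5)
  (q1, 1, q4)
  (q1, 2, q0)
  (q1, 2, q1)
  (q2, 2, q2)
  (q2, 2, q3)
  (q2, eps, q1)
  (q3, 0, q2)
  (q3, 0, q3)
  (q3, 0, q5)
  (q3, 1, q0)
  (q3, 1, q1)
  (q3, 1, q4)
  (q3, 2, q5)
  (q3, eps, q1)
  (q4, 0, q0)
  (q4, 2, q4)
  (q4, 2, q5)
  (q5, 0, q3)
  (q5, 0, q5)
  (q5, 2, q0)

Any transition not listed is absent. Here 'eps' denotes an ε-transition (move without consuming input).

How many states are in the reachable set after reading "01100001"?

5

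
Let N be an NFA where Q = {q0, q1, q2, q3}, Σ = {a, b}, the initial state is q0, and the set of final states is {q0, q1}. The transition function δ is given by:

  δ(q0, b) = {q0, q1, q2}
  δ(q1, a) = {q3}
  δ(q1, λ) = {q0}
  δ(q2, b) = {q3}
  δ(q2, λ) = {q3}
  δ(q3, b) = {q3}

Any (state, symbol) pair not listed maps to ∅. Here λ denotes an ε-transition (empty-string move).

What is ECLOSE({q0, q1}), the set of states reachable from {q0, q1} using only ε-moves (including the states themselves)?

Begin with {q0, q1}.
No ε-moves leave this set, so the closure equals the set itself.

{q0, q1}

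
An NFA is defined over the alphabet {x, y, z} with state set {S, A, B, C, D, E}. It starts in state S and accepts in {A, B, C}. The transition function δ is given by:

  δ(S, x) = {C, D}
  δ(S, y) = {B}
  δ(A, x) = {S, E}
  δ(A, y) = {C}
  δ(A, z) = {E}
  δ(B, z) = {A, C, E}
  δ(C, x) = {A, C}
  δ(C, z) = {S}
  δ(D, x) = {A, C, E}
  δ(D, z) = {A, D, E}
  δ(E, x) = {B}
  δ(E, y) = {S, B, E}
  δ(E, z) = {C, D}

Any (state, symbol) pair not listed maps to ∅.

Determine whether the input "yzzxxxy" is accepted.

Start in {S}.
Read 'y': S→{B}; now {B}.
Read 'z': B→{A, C, E}; now {A, C, E}.
Read 'z': A→{E}, C→{S}, E→{C, D}; now {S, C, D, E}.
Read 'x': S→{C, D}, C→{A, C}, D→{A, C, E}, E→{B}; now {A, B, C, D, E}.
Read 'x': A→{S, E}, B→∅, C→{A, C}, D→{A, C, E}, E→{B}; now {S, A, B, C, E}.
Read 'x': S→{C, D}, A→{S, E}, B→∅, C→{A, C}, E→{B}; now {S, A, B, C, D, E}.
Read 'y': S→{B}, A→{C}, B→∅, C→∅, D→∅, E→{S, B, E}; now {S, B, C, E}.
The final set {S, B, C, E} contains the accepting states B, C.

Yes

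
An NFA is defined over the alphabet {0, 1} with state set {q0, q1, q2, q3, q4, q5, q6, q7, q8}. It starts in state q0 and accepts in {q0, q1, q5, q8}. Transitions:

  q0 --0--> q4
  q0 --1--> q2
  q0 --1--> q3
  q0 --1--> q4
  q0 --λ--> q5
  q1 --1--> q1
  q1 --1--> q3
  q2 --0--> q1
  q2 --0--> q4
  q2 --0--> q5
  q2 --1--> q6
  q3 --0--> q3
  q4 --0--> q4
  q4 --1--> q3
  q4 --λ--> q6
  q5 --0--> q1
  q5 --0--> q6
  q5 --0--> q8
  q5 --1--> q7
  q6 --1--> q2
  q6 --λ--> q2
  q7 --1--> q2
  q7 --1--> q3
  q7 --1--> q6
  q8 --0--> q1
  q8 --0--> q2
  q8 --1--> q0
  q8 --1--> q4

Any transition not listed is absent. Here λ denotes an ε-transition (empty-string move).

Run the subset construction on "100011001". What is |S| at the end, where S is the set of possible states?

8

Start: ε-closure({q0}) = {q0, q5}.
Read '1': q0→{q2, q3, q4}, q5→{q7}; union {q2, q3, q4, q7}; ε-closure = {q2, q3, q4, q6, q7}.
Read '0': q2→{q1, q4, q5}, q3→{q3}, q4→{q4}, q6→∅, q7→∅; union {q1, q3, q4, q5}; ε-closure = {q1, q2, q3, q4, q5, q6}.
Read '0': q1→∅, q2→{q1, q4, q5}, q3→{q3}, q4→{q4}, q5→{q1, q6, q8}, q6→∅; union {q1, q3, q4, q5, q6, q8}; ε-closure = {q1, q2, q3, q4, q5, q6, q8}.
Read '0': q1→∅, q2→{q1, q4, q5}, q3→{q3}, q4→{q4}, q5→{q1, q6, q8}, q6→∅, q8→{q1, q2}; now {q1, q2, q3, q4, q5, q6, q8}.
Read '1': q1→{q1, q3}, q2→{q6}, q3→∅, q4→{q3}, q5→{q7}, q6→{q2}, q8→{q0, q4}; union {q0, q1, q2, q3, q4, q6, q7}; ε-closure = {q0, q1, q2, q3, q4, q5, q6, q7}.
Read '1': q0→{q2, q3, q4}, q1→{q1, q3}, q2→{q6}, q3→∅, q4→{q3}, q5→{q7}, q6→{q2}, q7→{q2, q3, q6}; now {q1, q2, q3, q4, q6, q7}.
Read '0': q1→∅, q2→{q1, q4, q5}, q3→{q3}, q4→{q4}, q6→∅, q7→∅; union {q1, q3, q4, q5}; ε-closure = {q1, q2, q3, q4, q5, q6}.
Read '0': q1→∅, q2→{q1, q4, q5}, q3→{q3}, q4→{q4}, q5→{q1, q6, q8}, q6→∅; union {q1, q3, q4, q5, q6, q8}; ε-closure = {q1, q2, q3, q4, q5, q6, q8}.
Read '1': q1→{q1, q3}, q2→{q6}, q3→∅, q4→{q3}, q5→{q7}, q6→{q2}, q8→{q0, q4}; union {q0, q1, q2, q3, q4, q6, q7}; ε-closure = {q0, q1, q2, q3, q4, q5, q6, q7}.
That set has 8 states.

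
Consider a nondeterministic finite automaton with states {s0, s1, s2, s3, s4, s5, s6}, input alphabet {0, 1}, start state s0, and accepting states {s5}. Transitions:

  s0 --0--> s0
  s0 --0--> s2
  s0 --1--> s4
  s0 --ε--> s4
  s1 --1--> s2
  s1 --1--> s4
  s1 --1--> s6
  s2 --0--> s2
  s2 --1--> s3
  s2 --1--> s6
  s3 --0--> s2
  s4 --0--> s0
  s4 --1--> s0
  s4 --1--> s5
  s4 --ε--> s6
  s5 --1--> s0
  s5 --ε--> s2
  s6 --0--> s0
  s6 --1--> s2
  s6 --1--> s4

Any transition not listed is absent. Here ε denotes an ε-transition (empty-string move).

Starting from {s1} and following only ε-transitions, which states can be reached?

{s1}

Begin with {s1}.
No ε-moves leave this set, so the closure equals the set itself.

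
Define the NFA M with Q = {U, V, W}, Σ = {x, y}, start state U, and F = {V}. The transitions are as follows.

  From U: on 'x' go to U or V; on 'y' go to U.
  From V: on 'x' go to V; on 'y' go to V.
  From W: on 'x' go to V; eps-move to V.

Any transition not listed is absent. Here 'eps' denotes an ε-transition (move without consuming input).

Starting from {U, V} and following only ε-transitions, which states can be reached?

{U, V}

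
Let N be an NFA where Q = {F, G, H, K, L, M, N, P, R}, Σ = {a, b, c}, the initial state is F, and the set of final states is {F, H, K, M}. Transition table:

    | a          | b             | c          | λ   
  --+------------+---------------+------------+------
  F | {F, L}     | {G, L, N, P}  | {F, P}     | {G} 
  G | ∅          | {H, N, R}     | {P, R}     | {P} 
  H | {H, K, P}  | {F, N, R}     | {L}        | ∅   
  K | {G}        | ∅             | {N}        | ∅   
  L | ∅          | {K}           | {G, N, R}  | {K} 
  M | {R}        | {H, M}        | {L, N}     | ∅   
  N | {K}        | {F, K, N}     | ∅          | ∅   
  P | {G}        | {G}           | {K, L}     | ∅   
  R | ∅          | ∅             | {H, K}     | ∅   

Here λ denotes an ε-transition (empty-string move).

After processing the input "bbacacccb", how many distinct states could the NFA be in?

8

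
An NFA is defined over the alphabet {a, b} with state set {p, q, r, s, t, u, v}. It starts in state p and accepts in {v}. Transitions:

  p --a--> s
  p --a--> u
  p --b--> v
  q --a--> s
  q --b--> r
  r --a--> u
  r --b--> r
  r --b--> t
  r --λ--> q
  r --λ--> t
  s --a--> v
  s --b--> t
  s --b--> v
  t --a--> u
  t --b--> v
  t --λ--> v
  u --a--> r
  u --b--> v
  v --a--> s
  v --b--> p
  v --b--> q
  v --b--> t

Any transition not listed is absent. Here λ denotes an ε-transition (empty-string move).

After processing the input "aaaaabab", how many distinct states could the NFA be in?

Start in {p}.
Read 'a': p→{s, u}; now {s, u}.
Read 'a': s→{v}, u→{r}; union {r, v}; ε-closure = {q, r, t, v}.
Read 'a': q→{s}, r→{u}, t→{u}, v→{s}; now {s, u}.
Read 'a': s→{v}, u→{r}; union {r, v}; ε-closure = {q, r, t, v}.
Read 'a': q→{s}, r→{u}, t→{u}, v→{s}; now {s, u}.
Read 'b': s→{t, v}, u→{v}; now {t, v}.
Read 'a': t→{u}, v→{s}; now {s, u}.
Read 'b': s→{t, v}, u→{v}; now {t, v}.
That set has 2 states.

2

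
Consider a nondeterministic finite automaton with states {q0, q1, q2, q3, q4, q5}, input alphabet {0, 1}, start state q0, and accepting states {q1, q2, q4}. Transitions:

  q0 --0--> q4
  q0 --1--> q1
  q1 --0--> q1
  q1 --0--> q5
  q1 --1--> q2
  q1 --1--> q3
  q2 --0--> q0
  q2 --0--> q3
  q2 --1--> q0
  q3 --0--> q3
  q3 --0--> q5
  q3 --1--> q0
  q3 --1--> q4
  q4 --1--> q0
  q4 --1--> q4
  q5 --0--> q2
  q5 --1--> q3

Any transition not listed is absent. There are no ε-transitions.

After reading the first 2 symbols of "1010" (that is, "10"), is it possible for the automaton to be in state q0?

No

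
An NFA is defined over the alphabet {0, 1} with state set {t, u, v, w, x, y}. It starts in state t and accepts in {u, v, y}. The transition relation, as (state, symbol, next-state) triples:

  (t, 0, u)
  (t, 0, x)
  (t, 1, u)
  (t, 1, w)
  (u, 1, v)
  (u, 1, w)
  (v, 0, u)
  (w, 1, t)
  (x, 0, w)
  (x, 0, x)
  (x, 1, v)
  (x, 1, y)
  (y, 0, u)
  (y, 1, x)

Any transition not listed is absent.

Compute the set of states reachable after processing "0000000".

{w, x}

Start in {t}.
Read '0': {t} → {u, x}.
Read '0': {u, x} → {w, x}.
Read '0': {w, x} → {w, x}.
Read '0': {w, x} → {w, x}.
Read '0': {w, x} → {w, x}.
Read '0': {w, x} → {w, x}.
Read '0': {w, x} → {w, x}.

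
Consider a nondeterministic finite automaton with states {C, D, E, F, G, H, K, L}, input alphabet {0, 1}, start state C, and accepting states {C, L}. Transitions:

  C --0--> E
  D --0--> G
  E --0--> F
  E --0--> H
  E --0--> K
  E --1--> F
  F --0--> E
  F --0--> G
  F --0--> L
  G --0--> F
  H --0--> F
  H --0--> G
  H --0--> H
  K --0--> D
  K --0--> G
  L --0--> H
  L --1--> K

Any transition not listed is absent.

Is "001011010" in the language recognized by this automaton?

No

Start in {C}.
Read '0': C→{E}; now {E}.
Read '0': E→{F, H, K}; now {F, H, K}.
Read '1': F→∅, H→∅, K→∅; now ∅.
The set is empty and remains empty for the remaining 6 symbols.
The final set ∅ contains no accepting state.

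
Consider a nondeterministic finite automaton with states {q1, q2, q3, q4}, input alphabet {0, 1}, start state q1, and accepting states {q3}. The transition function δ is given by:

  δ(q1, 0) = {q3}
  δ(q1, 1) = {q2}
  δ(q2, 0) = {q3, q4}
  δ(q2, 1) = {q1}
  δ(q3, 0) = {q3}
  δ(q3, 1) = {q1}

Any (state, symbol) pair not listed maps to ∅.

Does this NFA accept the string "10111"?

No

Start in {q1}.
Read '1': {q1} → {q2}.
Read '0': {q2} → {q3, q4}.
Read '1': {q3, q4} → {q1}.
Read '1': {q1} → {q2}.
Read '1': {q2} → {q1}.
The final set {q1} contains no accepting state.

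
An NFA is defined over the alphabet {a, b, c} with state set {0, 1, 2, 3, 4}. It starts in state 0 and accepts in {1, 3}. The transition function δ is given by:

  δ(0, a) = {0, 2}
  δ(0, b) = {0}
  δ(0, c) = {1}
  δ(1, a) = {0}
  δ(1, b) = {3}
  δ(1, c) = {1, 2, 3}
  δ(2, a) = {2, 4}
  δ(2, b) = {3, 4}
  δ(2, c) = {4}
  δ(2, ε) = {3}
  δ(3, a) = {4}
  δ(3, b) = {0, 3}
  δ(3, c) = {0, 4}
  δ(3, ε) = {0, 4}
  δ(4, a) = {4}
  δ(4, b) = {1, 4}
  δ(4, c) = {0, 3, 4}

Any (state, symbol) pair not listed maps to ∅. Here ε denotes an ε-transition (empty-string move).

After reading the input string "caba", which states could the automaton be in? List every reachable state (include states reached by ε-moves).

{0, 2, 3, 4}

Start in {0}.
Read 'c': {0} → {1}.
Read 'a': {1} → {0}.
Read 'b': {0} → {0}.
Read 'a': {0} → {0, 2, 3, 4}.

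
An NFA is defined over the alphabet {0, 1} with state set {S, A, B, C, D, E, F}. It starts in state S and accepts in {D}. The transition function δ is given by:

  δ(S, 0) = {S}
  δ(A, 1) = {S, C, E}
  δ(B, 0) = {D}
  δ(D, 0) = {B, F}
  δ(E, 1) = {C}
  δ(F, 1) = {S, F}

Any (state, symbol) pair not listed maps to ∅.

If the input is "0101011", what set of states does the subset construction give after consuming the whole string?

∅

Start in {S}.
Read '0': {S} → {S}.
Read '1': {S} → ∅.
The set is empty and remains empty for the remaining 5 symbols.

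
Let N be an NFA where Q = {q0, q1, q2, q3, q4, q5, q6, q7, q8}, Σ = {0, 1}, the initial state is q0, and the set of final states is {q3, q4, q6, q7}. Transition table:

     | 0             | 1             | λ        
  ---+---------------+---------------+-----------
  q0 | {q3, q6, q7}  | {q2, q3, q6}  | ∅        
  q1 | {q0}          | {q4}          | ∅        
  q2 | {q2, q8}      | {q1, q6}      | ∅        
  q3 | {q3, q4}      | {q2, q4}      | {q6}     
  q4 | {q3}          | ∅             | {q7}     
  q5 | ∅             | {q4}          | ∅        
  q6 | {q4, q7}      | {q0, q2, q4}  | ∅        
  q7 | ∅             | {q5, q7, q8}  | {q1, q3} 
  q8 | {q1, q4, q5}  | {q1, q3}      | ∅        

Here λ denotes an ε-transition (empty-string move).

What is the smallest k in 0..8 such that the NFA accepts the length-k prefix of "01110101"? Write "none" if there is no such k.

1

Start in {q0}.
Read '0': {q0} → {q1, q3, q6, q7}.
None of the earlier sets intersect F, but {q1, q3, q6, q7} does.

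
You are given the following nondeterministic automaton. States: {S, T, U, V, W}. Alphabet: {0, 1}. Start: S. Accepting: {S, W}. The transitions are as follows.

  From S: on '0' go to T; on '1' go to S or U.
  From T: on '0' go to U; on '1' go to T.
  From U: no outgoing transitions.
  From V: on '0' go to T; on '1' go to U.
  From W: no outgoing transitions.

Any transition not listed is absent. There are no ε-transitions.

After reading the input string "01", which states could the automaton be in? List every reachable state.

{T}

Start in {S}.
Read '0': S→{T}; now {T}.
Read '1': T→{T}; now {T}.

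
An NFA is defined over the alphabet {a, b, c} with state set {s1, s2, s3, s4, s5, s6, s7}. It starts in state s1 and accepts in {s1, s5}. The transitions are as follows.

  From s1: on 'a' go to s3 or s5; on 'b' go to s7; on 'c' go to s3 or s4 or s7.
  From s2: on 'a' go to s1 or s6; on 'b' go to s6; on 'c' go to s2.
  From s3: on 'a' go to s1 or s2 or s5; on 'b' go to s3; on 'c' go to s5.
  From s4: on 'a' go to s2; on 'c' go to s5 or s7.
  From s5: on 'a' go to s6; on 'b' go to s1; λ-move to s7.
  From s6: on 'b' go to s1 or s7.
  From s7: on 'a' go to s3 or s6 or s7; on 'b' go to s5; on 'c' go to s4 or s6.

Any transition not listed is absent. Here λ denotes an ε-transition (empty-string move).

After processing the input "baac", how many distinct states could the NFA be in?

6

Start in {s1}.
Read 'b': {s1} → {s7}.
Read 'a': {s7} → {s3, s6, s7}.
Read 'a': {s3, s6, s7} → {s1, s2, s3, s5, s6, s7}.
Read 'c': {s1, s2, s3, s5, s6, s7} → {s2, s3, s4, s5, s6, s7}.
That set has 6 states.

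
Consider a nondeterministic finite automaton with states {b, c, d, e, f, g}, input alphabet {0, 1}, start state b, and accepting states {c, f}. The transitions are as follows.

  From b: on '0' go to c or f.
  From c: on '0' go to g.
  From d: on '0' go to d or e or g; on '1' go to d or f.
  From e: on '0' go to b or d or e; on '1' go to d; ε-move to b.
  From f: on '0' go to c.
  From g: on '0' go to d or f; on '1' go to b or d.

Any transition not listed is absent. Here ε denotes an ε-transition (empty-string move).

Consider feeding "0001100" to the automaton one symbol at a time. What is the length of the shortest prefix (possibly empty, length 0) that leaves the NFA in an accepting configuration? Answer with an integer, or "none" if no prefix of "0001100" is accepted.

1

Start in {b}.
Read '0': {b} → {c, f}.
None of the earlier sets intersect F, but {c, f} does.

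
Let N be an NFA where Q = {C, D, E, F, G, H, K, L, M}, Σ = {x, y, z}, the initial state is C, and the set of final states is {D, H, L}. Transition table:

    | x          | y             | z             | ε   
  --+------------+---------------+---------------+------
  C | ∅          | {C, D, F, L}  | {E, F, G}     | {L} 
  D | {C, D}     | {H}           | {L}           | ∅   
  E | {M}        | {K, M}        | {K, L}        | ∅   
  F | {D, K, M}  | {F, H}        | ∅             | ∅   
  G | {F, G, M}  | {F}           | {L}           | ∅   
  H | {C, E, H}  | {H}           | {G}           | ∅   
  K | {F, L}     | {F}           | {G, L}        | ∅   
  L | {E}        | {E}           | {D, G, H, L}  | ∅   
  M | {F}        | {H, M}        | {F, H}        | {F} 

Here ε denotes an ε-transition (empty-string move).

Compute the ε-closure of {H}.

{H}

Begin with {H}.
No ε-moves leave this set, so the closure equals the set itself.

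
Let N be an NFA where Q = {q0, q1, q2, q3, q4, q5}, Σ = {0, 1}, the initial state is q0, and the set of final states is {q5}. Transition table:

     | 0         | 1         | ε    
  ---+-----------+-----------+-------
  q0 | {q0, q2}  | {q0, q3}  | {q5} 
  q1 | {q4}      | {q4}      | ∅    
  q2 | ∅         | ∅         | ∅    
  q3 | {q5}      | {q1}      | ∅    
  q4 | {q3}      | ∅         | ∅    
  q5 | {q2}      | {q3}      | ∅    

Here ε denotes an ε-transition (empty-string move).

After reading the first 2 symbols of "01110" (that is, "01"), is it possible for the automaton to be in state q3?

Yes

Start: ε-closure({q0}) = {q0, q5}.
Read '0': q0→{q0, q2}, q5→{q2}; union {q0, q2}; ε-closure = {q0, q2, q5}.
Read '1': q0→{q0, q3}, q2→∅, q5→{q3}; union {q0, q3}; ε-closure = {q0, q3, q5}.
State q3 is in {q0, q3, q5}.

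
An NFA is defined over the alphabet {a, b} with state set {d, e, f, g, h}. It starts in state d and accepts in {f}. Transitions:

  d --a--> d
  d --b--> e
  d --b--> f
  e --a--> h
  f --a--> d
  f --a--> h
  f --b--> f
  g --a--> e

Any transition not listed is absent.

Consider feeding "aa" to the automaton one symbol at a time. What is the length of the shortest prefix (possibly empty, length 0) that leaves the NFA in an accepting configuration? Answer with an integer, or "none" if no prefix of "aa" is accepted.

Start in {d}.
Read 'a': {d} → {d}.
Read 'a': {d} → {d}.
No reachable set along the way intersects F.

none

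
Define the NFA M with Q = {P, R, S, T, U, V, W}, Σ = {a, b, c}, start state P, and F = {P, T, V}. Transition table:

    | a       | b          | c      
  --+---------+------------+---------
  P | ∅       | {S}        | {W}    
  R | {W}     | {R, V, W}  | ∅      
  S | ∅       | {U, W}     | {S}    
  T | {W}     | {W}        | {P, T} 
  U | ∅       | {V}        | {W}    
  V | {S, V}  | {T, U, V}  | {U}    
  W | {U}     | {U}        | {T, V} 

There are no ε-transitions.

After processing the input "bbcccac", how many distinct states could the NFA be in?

3

Start in {P}.
Read 'b': P→{S}; now {S}.
Read 'b': S→{U, W}; now {U, W}.
Read 'c': U→{W}, W→{T, V}; now {T, V, W}.
Read 'c': T→{P, T}, V→{U}, W→{T, V}; now {P, T, U, V}.
Read 'c': P→{W}, T→{P, T}, U→{W}, V→{U}; now {P, T, U, W}.
Read 'a': P→∅, T→{W}, U→∅, W→{U}; now {U, W}.
Read 'c': U→{W}, W→{T, V}; now {T, V, W}.
That set has 3 states.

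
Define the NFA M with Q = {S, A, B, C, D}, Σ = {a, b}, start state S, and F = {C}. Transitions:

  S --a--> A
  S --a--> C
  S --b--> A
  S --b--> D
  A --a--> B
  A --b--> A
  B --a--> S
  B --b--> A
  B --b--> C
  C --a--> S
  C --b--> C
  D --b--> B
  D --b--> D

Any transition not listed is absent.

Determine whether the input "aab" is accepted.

Start in {S}.
Read 'a': S→{A, C}; now {A, C}.
Read 'a': A→{B}, C→{S}; now {S, B}.
Read 'b': S→{A, D}, B→{A, C}; now {A, C, D}.
The final set {A, C, D} contains the accepting state C.

Yes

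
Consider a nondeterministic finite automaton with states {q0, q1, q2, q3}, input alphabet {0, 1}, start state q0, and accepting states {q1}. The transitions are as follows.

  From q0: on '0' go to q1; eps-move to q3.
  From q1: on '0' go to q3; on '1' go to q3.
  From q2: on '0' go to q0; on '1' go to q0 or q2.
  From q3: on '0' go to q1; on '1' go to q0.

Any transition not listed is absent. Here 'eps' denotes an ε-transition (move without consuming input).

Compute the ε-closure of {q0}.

{q0, q3}

Begin with {q0}.
ε-move q0 → q3; add q3.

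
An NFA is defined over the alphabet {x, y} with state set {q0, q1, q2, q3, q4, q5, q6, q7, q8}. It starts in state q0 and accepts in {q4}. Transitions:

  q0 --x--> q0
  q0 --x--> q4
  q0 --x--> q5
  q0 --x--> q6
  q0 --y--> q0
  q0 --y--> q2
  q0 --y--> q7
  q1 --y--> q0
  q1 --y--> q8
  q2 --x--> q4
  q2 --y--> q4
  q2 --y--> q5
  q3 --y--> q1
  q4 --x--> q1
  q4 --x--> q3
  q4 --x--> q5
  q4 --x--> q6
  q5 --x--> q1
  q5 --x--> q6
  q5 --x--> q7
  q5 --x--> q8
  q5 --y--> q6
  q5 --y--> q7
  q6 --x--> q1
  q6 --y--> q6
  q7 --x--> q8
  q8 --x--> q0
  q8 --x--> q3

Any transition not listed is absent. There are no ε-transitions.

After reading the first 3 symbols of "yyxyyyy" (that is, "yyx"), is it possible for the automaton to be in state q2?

No

Start in {q0}.
Read 'y': q0→{q0, q2, q7}; now {q0, q2, q7}.
Read 'y': q0→{q0, q2, q7}, q2→{q4, q5}, q7→∅; now {q0, q2, q4, q5, q7}.
Read 'x': q0→{q0, q4, q5, q6}, q2→{q4}, q4→{q1, q3, q5, q6}, q5→{q1, q6, q7, q8}, q7→{q8}; now {q0, q1, q3, q4, q5, q6, q7, q8}.
State q2 is not in {q0, q1, q3, q4, q5, q6, q7, q8}.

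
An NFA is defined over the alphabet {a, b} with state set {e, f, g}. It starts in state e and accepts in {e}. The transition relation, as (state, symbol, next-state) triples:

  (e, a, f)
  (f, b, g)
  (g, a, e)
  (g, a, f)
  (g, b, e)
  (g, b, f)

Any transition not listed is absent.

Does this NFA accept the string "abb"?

Start in {e}.
Read 'a': {e} → {f}.
Read 'b': {f} → {g}.
Read 'b': {g} → {e, f}.
The final set {e, f} contains the accepting state e.

Yes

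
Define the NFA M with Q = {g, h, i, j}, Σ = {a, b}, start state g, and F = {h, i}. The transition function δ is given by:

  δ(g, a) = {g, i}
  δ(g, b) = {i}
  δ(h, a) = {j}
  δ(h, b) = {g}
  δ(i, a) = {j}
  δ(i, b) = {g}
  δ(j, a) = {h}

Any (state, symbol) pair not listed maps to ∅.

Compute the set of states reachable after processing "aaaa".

{g, h, i, j}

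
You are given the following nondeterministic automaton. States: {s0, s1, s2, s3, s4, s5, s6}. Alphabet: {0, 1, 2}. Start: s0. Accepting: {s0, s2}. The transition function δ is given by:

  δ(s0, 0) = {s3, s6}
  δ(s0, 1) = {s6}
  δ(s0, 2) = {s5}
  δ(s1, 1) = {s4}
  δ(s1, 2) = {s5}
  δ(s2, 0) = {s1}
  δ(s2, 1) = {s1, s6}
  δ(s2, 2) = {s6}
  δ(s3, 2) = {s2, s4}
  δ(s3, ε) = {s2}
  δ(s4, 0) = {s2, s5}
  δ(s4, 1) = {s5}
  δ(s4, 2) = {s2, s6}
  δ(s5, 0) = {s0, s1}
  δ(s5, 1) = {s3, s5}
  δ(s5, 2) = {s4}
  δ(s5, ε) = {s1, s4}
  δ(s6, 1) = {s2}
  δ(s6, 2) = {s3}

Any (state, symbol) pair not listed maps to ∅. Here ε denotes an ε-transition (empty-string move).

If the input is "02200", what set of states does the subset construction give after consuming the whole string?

Start in {s0}.
Read '0': s0→{s3, s6}; union {s3, s6}; ε-closure = {s2, s3, s6}.
Read '2': s2→{s6}, s3→{s2, s4}, s6→{s3}; now {s2, s3, s4, s6}.
Read '2': s2→{s6}, s3→{s2, s4}, s4→{s2, s6}, s6→{s3}; now {s2, s3, s4, s6}.
Read '0': s2→{s1}, s3→∅, s4→{s2, s5}, s6→∅; union {s1, s2, s5}; ε-closure = {s1, s2, s4, s5}.
Read '0': s1→∅, s2→{s1}, s4→{s2, s5}, s5→{s0, s1}; union {s0, s1, s2, s5}; ε-closure = {s0, s1, s2, s4, s5}.

{s0, s1, s2, s4, s5}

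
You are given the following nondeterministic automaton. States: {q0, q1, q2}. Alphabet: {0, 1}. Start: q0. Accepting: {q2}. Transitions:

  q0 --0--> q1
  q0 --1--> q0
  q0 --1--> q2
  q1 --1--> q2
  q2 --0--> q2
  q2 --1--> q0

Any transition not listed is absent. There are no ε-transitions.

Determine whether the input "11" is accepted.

Yes

Start in {q0}.
Read '1': q0→{q0, q2}; now {q0, q2}.
Read '1': q0→{q0, q2}, q2→{q0}; now {q0, q2}.
The final set {q0, q2} contains the accepting state q2.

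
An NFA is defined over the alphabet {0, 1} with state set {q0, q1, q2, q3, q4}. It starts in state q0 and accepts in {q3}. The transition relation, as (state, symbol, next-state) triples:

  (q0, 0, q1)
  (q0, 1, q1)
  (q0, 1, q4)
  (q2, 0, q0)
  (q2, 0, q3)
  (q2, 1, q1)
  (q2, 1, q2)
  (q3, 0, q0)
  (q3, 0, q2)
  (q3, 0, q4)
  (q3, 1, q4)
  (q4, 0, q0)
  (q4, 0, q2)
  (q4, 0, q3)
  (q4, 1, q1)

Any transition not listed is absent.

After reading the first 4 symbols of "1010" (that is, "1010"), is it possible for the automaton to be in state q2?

Yes

Start in {q0}.
Read '1': {q0} → {q1, q4}.
Read '0': {q1, q4} → {q0, q2, q3}.
Read '1': {q0, q2, q3} → {q1, q2, q4}.
Read '0': {q1, q2, q4} → {q0, q2, q3}.
State q2 is in {q0, q2, q3}.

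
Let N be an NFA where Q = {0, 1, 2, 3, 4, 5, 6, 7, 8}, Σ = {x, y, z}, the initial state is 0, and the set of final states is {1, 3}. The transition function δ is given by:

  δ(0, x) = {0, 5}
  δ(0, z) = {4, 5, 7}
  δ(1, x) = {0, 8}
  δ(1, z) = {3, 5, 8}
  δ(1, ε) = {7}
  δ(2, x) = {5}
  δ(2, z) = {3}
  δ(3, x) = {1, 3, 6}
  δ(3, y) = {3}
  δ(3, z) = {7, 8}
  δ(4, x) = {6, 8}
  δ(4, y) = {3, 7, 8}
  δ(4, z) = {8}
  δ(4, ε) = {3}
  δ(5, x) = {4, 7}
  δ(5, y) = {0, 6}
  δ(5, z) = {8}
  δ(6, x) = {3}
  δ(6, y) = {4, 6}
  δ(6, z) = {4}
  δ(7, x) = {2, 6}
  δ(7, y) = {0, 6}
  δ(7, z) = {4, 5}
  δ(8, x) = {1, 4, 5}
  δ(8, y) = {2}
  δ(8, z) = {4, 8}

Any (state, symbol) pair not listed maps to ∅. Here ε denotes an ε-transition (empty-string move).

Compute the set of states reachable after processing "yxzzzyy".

Start in {0}.
Read 'y': {0} → ∅.
The set is empty and remains empty for the remaining 6 symbols.

∅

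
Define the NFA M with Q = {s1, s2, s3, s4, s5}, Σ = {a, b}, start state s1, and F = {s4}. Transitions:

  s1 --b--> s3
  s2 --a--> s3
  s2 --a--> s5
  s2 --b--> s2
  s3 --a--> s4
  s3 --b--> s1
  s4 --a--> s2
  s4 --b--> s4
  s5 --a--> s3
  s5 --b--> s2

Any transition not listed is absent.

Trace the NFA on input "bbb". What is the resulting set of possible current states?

Start in {s1}.
Read 'b': {s1} → {s3}.
Read 'b': {s3} → {s1}.
Read 'b': {s1} → {s3}.

{s3}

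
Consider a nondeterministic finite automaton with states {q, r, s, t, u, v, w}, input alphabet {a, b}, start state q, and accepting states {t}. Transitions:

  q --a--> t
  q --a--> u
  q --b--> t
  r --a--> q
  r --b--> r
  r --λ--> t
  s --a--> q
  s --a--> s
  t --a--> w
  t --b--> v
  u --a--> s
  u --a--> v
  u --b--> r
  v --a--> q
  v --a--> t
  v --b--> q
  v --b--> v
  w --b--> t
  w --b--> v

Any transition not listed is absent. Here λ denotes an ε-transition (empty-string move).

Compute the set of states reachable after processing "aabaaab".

Start in {q}.
Read 'a': q→{t, u}; now {t, u}.
Read 'a': t→{w}, u→{s, v}; now {s, v, w}.
Read 'b': s→∅, v→{q, v}, w→{t, v}; now {q, t, v}.
Read 'a': q→{t, u}, t→{w}, v→{q, t}; now {q, t, u, w}.
Read 'a': q→{t, u}, t→{w}, u→{s, v}, w→∅; now {s, t, u, v, w}.
Read 'a': s→{q, s}, t→{w}, u→{s, v}, v→{q, t}, w→∅; now {q, s, t, v, w}.
Read 'b': q→{t}, s→∅, t→{v}, v→{q, v}, w→{t, v}; now {q, t, v}.

{q, t, v}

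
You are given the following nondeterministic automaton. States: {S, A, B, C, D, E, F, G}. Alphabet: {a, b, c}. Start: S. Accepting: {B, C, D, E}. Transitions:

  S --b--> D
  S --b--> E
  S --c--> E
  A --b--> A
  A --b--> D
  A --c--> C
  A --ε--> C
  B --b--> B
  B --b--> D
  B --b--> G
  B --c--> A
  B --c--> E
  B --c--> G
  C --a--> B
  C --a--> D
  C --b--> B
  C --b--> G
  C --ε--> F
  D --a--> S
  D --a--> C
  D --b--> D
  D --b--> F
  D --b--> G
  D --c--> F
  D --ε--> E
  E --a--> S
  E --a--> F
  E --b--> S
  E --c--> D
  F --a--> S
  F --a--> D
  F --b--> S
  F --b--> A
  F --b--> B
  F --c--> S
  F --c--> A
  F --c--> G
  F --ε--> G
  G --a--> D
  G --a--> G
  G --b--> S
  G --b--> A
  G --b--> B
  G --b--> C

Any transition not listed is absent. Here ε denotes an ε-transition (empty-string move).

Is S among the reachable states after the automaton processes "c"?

Start in {S}.
Read 'c': S→{E}; now {E}.
State S is not in {E}.

No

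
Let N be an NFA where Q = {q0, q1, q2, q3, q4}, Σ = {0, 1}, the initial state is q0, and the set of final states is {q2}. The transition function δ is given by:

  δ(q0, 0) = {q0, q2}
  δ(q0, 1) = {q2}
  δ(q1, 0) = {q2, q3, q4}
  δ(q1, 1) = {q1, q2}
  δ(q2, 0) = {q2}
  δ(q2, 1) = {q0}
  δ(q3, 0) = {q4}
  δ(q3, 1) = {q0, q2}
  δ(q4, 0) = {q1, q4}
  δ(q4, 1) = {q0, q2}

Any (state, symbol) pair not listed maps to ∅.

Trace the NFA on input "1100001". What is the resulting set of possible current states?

{q0, q2}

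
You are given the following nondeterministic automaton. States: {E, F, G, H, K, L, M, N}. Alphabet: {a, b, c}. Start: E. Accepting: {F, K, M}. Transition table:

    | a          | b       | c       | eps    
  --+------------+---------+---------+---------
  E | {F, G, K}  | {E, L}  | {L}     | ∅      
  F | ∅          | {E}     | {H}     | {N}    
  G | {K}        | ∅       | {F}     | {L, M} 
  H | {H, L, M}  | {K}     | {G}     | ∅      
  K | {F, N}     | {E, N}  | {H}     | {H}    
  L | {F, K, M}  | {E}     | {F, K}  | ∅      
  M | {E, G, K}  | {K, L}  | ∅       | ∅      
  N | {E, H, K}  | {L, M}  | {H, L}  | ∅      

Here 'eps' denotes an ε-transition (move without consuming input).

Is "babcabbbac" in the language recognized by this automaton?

Yes

Start in {E}.
Read 'b': {E} → {E, L}.
Read 'a': {E, L} → {F, G, H, K, L, M, N}.
Read 'b': {F, G, H, K, L, M, N} → {E, H, K, L, M, N}.
Read 'c': {E, H, K, L, M, N} → {F, G, H, K, L, M, N}.
Read 'a': {F, G, H, K, L, M, N} → {E, F, G, H, K, L, M, N}.
Read 'b': {E, F, G, H, K, L, M, N} → {E, H, K, L, M, N}.
Read 'b': {E, H, K, L, M, N} → {E, H, K, L, M, N}.
Read 'b': {E, H, K, L, M, N} → {E, H, K, L, M, N}.
Read 'a': {E, H, K, L, M, N} → {E, F, G, H, K, L, M, N}.
Read 'c': {E, F, G, H, K, L, M, N} → {F, G, H, K, L, M, N}.
The final set {F, G, H, K, L, M, N} contains the accepting states F, K, M.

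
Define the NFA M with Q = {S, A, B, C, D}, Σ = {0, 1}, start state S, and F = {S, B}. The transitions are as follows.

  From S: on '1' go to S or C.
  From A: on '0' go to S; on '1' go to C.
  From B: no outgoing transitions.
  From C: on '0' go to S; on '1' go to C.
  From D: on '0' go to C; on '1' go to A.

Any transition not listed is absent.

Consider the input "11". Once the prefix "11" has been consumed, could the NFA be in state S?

Start in {S}.
Read '1': S→{S, C}; now {S, C}.
Read '1': S→{S, C}, C→{C}; now {S, C}.
State S is in {S, C}.

Yes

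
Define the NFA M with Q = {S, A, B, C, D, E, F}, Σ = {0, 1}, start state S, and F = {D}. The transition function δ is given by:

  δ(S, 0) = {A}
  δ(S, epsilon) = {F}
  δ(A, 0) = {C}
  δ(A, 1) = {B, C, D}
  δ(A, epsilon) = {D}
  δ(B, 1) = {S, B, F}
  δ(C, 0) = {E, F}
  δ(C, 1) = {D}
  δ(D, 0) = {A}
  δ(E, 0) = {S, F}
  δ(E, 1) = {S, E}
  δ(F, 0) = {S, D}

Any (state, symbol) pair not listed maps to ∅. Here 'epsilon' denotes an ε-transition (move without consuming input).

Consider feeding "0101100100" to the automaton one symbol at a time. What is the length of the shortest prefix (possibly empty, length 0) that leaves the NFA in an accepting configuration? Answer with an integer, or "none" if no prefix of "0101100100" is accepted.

Start: ε-closure({S}) = {S, F}.
Read '0': S→{A}, F→{S, D}; union {S, A, D}; ε-closure = {S, A, D, F}.
None of the earlier sets intersect F, but {S, A, D, F} does.

1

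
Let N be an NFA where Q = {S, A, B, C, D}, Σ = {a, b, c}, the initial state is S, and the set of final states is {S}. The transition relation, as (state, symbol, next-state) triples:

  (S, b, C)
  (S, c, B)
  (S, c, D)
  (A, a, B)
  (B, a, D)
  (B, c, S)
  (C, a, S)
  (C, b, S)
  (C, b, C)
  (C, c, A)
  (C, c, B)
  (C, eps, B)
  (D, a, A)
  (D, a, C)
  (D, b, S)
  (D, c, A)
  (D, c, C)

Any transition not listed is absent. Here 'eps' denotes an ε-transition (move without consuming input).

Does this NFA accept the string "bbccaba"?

Yes

Start in {S}.
Read 'b': S→{C}; union {C}; ε-closure = {B, C}.
Read 'b': B→∅, C→{S, C}; union {S, C}; ε-closure = {S, B, C}.
Read 'c': S→{B, D}, B→{S}, C→{A, B}; now {S, A, B, D}.
Read 'c': S→{B, D}, A→∅, B→{S}, D→{A, C}; now {S, A, B, C, D}.
Read 'a': S→∅, A→{B}, B→{D}, C→{S}, D→{A, C}; now {S, A, B, C, D}.
Read 'b': S→{C}, A→∅, B→∅, C→{S, C}, D→{S}; union {S, C}; ε-closure = {S, B, C}.
Read 'a': S→∅, B→{D}, C→{S}; now {S, D}.
The final set {S, D} contains the accepting state S.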